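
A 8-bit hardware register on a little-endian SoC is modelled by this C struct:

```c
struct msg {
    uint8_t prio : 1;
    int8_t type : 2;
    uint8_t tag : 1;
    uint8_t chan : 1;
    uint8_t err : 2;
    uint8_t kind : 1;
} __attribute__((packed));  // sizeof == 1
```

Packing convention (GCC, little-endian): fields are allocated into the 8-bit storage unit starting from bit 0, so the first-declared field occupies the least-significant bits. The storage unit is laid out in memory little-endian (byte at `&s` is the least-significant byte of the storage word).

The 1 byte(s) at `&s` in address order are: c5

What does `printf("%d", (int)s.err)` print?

[0]=0xc5 (little-endian) → word 0xc5
prio [0+:1] = (word>>0) & 0x1 = 1
type [1+:2] = (word>>1) & 0x3 = 2
tag [3+:1] = (word>>3) & 0x1 = 0
chan [4+:1] = (word>>4) & 0x1 = 0
err [5+:2] = (word>>5) & 0x3 = 2  ←
kind [7+:1] = (word>>7) & 0x1 = 1

2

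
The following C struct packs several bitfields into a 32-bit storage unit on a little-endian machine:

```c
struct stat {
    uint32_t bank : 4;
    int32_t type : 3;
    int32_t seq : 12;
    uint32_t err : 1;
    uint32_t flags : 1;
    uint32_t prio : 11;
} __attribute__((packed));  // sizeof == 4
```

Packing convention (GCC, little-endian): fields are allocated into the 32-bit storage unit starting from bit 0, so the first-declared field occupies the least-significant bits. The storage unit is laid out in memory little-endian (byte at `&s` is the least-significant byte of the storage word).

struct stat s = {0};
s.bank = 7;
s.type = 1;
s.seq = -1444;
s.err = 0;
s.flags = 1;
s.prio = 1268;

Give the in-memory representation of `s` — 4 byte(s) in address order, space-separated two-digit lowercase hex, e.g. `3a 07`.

17 2e 95 9e

bank:4 = 7 → 0x7 << 0 → word 0x00000007
type:3 = 1 → 0x1 << 4 → word 0x00000017
seq:12 = -1444 → 0xa5c << 7 → word 0x00052e17
err:1 = 0 → 0x0 << 19 → word 0x00052e17
flags:1 = 1 → 0x1 << 20 → word 0x00152e17
prio:11 = 1268 → 0x4f4 << 21 → word 0x9e952e17
word = 0x9e952e17 → little-endian bytes:
  [0]=0x17  [1]=0x2e  [2]=0x95  [3]=0x9e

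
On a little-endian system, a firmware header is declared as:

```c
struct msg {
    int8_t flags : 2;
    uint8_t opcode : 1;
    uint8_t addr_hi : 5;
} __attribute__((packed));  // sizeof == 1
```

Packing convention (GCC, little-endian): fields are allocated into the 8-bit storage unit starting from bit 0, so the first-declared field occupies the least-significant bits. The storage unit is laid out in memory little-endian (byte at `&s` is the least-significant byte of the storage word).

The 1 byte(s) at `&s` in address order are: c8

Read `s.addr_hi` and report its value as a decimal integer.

[0]=0xc8 (little-endian) → word 0xc8
flags:2 @ bit 0 → (0xc8>>0)&0x3 = 0x0
opcode:1 @ bit 2 → (0xc8>>2)&0x1 = 0x0
addr_hi:5 @ bit 3 → (0xc8>>3)&0x1f = 0x19  ←

25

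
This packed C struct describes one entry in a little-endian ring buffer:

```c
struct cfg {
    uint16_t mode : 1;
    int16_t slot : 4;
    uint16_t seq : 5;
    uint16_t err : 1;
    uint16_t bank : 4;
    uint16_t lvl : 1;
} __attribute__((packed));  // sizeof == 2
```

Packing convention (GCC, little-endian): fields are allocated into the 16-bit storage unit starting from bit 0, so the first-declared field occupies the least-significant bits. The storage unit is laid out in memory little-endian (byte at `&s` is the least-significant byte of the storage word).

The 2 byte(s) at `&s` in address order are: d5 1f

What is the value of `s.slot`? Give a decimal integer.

-6

[0]=0xd5 [1]=0x1f (little-endian) → word 0x1fd5
mode [0+:1] = (word>>0) & 0x1 = 1
slot [1+:4] = (word>>1) & 0xf = 10  ←
seq [5+:5] = (word>>5) & 0x1f = 30
err [10+:1] = (word>>10) & 0x1 = 1
bank [11+:4] = (word>>11) & 0xf = 3
lvl [15+:1] = (word>>15) & 0x1 = 0
slot signed 4b, MSB=1: 10 - 16 = -6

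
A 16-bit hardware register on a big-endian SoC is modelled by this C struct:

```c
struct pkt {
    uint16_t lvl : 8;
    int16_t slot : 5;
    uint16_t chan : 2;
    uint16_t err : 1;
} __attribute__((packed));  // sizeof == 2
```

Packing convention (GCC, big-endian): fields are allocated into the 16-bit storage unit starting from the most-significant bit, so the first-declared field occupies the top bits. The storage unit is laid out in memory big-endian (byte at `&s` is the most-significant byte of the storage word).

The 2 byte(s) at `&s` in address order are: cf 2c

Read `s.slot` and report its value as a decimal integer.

[0]=0xcf [1]=0x2c (big-endian) → word 0xcf2c
lvl [8+:8] = (word>>8) & 0xff = 207
slot [3+:5] = (word>>3) & 0x1f = 5  ←
chan [1+:2] = (word>>1) & 0x3 = 2
err [0+:1] = (word>>0) & 0x1 = 0
slot signed 5b, MSB=0: value = 5

5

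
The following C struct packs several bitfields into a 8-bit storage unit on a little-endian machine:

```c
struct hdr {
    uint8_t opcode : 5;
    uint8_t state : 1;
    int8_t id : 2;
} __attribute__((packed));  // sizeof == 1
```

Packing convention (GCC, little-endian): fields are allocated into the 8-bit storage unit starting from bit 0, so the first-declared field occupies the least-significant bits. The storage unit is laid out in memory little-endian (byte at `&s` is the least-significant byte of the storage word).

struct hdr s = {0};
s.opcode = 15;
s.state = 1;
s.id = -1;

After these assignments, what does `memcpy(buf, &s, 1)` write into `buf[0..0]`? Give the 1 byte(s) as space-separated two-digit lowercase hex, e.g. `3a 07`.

[0+:5] opcode=15 & 0x1f = 0xf; word=0x0f
[5+:1] state=1 & 0x1 = 0x1; word=0x2f
[6+:2] id=-1 & 0x3 = 0x3; word=0xef
word = 0xef → little-endian bytes:
  [0]=0xef

ef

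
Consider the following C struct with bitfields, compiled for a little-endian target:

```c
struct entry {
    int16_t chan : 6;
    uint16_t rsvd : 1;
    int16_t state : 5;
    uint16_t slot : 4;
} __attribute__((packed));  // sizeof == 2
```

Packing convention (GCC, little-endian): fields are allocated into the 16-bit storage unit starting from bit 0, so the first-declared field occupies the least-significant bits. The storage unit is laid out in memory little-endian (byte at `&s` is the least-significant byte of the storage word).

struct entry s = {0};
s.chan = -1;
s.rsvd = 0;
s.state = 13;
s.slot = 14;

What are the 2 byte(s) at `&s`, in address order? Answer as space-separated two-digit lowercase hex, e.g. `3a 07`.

[0+:6] chan=-1 & 0x3f = 0x3f; word=0x003f
[6+:1] rsvd=0 & 0x1 = 0x0; word=0x003f
[7+:5] state=13 & 0x1f = 0xd; word=0x06bf
[12+:4] slot=14 & 0xf = 0xe; word=0xe6bf
word = 0xe6bf → little-endian bytes:
  [0]=0xbf  [1]=0xe6

bf e6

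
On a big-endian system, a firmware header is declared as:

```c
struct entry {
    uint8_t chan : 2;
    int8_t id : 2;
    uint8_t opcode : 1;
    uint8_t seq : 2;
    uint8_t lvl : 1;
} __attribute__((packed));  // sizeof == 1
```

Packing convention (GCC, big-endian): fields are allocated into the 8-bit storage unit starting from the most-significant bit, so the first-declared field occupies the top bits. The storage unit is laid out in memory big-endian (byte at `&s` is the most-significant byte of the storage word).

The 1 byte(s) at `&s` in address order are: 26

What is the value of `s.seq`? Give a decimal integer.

3

[0]=0x26 (big-endian) → word 0x26
chan:2 @ bit 6 → (0x26>>6)&0x3 = 0x0
id:2 @ bit 4 → (0x26>>4)&0x3 = 0x2
opcode:1 @ bit 3 → (0x26>>3)&0x1 = 0x0
seq:2 @ bit 1 → (0x26>>1)&0x3 = 0x3  ←
lvl:1 @ bit 0 → (0x26>>0)&0x1 = 0x0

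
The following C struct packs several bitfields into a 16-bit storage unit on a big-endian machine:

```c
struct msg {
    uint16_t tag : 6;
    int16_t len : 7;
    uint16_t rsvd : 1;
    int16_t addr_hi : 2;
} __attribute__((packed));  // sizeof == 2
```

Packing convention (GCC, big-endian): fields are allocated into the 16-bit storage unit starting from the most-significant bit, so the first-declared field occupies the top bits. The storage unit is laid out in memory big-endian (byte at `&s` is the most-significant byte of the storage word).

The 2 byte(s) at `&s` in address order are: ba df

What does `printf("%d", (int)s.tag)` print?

[0]=0xba [1]=0xdf (big-endian) → word 0xbadf
tag [10+:6] = (word>>10) & 0x3f = 46  ←
len [3+:7] = (word>>3) & 0x7f = 91
rsvd [2+:1] = (word>>2) & 0x1 = 1
addr_hi [0+:2] = (word>>0) & 0x3 = 3

46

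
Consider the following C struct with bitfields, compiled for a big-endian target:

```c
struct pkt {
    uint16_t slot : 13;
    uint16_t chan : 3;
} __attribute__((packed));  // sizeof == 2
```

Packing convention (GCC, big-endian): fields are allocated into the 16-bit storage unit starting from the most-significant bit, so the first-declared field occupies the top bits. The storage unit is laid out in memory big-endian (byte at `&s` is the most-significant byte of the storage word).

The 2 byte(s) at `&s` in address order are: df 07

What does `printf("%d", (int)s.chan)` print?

[0]=0xdf [1]=0x07 (big-endian) → word 0xdf07
slot:13 @ bit 3 → (0xdf07>>3)&0x1fff = 0x1be0
chan:3 @ bit 0 → (0xdf07>>0)&0x7 = 0x7  ←

7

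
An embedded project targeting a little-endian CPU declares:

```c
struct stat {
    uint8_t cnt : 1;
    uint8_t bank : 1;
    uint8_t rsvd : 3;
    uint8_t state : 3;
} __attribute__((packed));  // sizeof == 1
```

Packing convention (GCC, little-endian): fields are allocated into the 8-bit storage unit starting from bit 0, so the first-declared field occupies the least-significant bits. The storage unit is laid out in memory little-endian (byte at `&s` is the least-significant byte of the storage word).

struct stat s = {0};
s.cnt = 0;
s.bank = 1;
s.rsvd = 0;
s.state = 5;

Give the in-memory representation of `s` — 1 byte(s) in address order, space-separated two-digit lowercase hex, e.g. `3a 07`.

a2

cnt:1 = 0 → 0x0 << 0 → word 0x00
bank:1 = 1 → 0x1 << 1 → word 0x02
rsvd:3 = 0 → 0x0 << 2 → word 0x02
state:3 = 5 → 0x5 << 5 → word 0xa2
word = 0xa2 → little-endian bytes:
  [0]=0xa2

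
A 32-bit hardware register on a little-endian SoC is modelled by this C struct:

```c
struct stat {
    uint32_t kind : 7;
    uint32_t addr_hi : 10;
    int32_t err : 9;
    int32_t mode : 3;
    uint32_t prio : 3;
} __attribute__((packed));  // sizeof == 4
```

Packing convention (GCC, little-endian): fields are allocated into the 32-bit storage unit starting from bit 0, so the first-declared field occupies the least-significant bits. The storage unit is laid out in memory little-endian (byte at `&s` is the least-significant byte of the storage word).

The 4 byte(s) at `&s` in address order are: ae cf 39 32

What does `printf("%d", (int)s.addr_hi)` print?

927

[0]=0xae [1]=0xcf [2]=0x39 [3]=0x32 (little-endian) → word 0x3239cfae
kind:7 @ bit 0 → (0x3239cfae>>0)&0x7f = 0x2e
addr_hi:10 @ bit 7 → (0x3239cfae>>7)&0x3ff = 0x39f  ←
err:9 @ bit 17 → (0x3239cfae>>17)&0x1ff = 0x11c
mode:3 @ bit 26 → (0x3239cfae>>26)&0x7 = 0x4
prio:3 @ bit 29 → (0x3239cfae>>29)&0x7 = 0x1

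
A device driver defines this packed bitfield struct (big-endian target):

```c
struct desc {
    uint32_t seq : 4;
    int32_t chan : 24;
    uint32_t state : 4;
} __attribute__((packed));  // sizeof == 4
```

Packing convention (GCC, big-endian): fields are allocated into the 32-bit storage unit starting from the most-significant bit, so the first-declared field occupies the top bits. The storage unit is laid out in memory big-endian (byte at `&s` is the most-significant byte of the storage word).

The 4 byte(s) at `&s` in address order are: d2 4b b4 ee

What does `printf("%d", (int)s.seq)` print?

[0]=0xd2 [1]=0x4b [2]=0xb4 [3]=0xee (big-endian) → word 0xd24bb4ee
seq:4 @ bit 28 → (0xd24bb4ee>>28)&0xf = 0xd  ←
chan:24 @ bit 4 → (0xd24bb4ee>>4)&0xffffff = 0x24bb4e
state:4 @ bit 0 → (0xd24bb4ee>>0)&0xf = 0xe

13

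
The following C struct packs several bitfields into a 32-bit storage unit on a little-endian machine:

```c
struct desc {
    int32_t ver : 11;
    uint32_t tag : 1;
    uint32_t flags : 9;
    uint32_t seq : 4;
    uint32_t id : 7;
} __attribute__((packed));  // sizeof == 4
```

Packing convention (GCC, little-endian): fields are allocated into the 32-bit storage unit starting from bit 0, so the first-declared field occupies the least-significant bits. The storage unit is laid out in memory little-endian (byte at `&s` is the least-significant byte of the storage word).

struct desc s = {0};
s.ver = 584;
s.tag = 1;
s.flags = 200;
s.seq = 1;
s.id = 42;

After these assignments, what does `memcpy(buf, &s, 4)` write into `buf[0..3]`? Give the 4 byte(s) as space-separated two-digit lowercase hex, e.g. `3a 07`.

48 8a 2c 54

ver:11 = 584 → 0x248 << 0 → word 0x00000248
tag:1 = 1 → 0x1 << 11 → word 0x00000a48
flags:9 = 200 → 0xc8 << 12 → word 0x000c8a48
seq:4 = 1 → 0x1 << 21 → word 0x002c8a48
id:7 = 42 → 0x2a << 25 → word 0x542c8a48
word = 0x542c8a48 → little-endian bytes:
  [0]=0x48  [1]=0x8a  [2]=0x2c  [3]=0x54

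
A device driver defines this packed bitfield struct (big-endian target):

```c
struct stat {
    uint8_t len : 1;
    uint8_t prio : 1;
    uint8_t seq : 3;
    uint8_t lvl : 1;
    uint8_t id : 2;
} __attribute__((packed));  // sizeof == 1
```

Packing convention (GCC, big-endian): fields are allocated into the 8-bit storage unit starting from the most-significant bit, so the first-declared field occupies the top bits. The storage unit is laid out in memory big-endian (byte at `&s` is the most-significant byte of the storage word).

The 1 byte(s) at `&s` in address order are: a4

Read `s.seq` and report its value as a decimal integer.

4

[0]=0xa4 (big-endian) → word 0xa4
len:1 @ bit 7 → (0xa4>>7)&0x1 = 0x1
prio:1 @ bit 6 → (0xa4>>6)&0x1 = 0x0
seq:3 @ bit 3 → (0xa4>>3)&0x7 = 0x4  ←
lvl:1 @ bit 2 → (0xa4>>2)&0x1 = 0x1
id:2 @ bit 0 → (0xa4>>0)&0x3 = 0x0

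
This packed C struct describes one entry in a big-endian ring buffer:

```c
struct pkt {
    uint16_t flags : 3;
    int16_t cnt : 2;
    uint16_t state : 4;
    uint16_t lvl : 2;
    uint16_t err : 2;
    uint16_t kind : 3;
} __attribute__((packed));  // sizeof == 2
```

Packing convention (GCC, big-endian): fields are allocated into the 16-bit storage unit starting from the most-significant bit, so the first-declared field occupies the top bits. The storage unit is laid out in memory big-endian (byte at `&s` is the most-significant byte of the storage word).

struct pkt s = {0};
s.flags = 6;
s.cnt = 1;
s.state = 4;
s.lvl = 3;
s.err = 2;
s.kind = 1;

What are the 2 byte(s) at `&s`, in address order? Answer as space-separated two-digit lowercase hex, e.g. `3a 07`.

flags (3b) val=6 bits=0x6 at bit 13: 0xc000
cnt (2b) val=1 bits=0x1 at bit 11: 0xc800
state (4b) val=4 bits=0x4 at bit 7: 0xca00
lvl (2b) val=3 bits=0x3 at bit 5: 0xca60
err (2b) val=2 bits=0x2 at bit 3: 0xca70
kind (3b) val=1 bits=0x1 at bit 0: 0xca71
word = 0xca71 → big-endian bytes:
  [0]=0xca  [1]=0x71

ca 71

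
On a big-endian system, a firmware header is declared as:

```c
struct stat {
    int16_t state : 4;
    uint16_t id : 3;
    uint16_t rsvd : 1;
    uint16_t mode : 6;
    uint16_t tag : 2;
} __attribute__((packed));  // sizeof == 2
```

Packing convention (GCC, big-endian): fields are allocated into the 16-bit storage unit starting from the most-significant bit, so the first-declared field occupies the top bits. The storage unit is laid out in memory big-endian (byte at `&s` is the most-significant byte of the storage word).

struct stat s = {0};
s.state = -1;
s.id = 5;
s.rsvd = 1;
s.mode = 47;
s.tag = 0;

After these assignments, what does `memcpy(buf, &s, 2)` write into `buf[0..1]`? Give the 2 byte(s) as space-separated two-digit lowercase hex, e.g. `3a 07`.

state:4 = -1 → 0xf << 12 → word 0xf000
id:3 = 5 → 0x5 << 9 → word 0xfa00
rsvd:1 = 1 → 0x1 << 8 → word 0xfb00
mode:6 = 47 → 0x2f << 2 → word 0xfbbc
tag:2 = 0 → 0x0 << 0 → word 0xfbbc
word = 0xfbbc → big-endian bytes:
  [0]=0xfb  [1]=0xbc

fb bc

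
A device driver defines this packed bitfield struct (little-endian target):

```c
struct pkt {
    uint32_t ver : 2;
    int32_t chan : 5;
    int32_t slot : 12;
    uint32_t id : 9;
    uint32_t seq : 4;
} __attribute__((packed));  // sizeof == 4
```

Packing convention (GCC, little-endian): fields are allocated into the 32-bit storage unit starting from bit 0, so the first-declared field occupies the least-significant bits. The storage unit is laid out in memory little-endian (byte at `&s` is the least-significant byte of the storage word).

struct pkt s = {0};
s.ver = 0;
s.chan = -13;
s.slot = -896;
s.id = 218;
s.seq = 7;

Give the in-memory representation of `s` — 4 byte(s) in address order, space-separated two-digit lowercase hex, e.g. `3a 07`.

4c 40 d6 76

ver:2 = 0 → 0x0 << 0 → word 0x00000000
chan:5 = -13 → 0x13 << 2 → word 0x0000004c
slot:12 = -896 → 0xc80 << 7 → word 0x0006404c
id:9 = 218 → 0xda << 19 → word 0x06d6404c
seq:4 = 7 → 0x7 << 28 → word 0x76d6404c
word = 0x76d6404c → little-endian bytes:
  [0]=0x4c  [1]=0x40  [2]=0xd6  [3]=0x76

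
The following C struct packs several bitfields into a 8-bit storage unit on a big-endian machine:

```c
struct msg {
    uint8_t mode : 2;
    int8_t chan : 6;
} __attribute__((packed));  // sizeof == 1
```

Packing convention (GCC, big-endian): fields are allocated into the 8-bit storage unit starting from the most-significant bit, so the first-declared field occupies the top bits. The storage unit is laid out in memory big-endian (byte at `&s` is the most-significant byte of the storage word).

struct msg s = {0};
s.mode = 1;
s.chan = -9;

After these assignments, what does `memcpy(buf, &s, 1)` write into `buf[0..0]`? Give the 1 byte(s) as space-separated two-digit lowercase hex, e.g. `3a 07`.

77

mode:2 = 1 → 0x1 << 6 → word 0x40
chan:6 = -9 → 0x37 << 0 → word 0x77
word = 0x77 → big-endian bytes:
  [0]=0x77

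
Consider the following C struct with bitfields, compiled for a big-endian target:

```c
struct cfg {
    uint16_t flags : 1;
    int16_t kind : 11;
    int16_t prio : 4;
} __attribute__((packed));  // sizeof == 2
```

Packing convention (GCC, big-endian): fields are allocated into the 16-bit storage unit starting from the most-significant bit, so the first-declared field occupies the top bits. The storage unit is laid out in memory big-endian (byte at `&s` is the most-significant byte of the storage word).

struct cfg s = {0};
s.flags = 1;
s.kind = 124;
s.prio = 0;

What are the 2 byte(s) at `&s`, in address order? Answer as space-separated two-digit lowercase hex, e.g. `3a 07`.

87 c0

flags (1b) val=1 bits=0x1 at bit 15: 0x8000
kind (11b) val=124 bits=0x7c at bit 4: 0x87c0
prio (4b) val=0 bits=0x0 at bit 0: 0x87c0
word = 0x87c0 → big-endian bytes:
  [0]=0x87  [1]=0xc0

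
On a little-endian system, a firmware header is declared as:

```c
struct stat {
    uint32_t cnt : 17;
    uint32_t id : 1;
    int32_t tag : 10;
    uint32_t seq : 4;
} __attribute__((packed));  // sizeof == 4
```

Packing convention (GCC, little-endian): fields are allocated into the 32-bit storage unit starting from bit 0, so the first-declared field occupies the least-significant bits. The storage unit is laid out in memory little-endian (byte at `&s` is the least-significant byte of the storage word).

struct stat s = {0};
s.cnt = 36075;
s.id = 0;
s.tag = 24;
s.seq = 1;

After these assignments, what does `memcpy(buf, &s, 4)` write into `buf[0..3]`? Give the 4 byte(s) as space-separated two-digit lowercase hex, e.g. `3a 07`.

eb 8c 60 10

cnt:17 = 36075 → 0x8ceb << 0 → word 0x00008ceb
id:1 = 0 → 0x0 << 17 → word 0x00008ceb
tag:10 = 24 → 0x18 << 18 → word 0x00608ceb
seq:4 = 1 → 0x1 << 28 → word 0x10608ceb
word = 0x10608ceb → little-endian bytes:
  [0]=0xeb  [1]=0x8c  [2]=0x60  [3]=0x10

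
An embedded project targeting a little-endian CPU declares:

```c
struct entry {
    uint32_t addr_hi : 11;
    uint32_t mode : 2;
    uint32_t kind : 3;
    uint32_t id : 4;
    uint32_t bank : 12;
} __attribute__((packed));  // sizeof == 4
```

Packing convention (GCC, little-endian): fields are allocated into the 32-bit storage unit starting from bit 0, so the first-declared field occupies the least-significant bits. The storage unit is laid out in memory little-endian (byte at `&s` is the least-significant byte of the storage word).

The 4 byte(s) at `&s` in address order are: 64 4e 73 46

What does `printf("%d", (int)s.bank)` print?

[0]=0x64 [1]=0x4e [2]=0x73 [3]=0x46 (little-endian) → word 0x46734e64
addr_hi:11 @ bit 0 → (0x46734e64>>0)&0x7ff = 0x664
mode:2 @ bit 11 → (0x46734e64>>11)&0x3 = 0x1
kind:3 @ bit 13 → (0x46734e64>>13)&0x7 = 0x2
id:4 @ bit 16 → (0x46734e64>>16)&0xf = 0x3
bank:12 @ bit 20 → (0x46734e64>>20)&0xfff = 0x467  ←

1127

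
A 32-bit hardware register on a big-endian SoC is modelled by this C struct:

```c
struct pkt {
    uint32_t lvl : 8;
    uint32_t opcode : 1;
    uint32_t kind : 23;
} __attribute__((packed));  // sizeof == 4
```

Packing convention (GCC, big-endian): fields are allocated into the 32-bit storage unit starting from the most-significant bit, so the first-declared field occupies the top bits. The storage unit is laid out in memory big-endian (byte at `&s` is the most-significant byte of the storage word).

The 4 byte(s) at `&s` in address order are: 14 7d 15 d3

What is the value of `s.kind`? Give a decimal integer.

8197587

[0]=0x14 [1]=0x7d [2]=0x15 [3]=0xd3 (big-endian) → word 0x147d15d3
lvl:8 @ bit 24 → (0x147d15d3>>24)&0xff = 0x14
opcode:1 @ bit 23 → (0x147d15d3>>23)&0x1 = 0x0
kind:23 @ bit 0 → (0x147d15d3>>0)&0x7fffff = 0x7d15d3  ←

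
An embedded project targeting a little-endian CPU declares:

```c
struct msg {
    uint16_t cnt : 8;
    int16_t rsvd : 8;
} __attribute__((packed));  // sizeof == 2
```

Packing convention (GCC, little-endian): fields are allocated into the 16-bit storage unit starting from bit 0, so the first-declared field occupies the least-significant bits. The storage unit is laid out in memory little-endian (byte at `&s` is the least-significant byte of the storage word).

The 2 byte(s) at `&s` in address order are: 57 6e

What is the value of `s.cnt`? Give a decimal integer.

87

[0]=0x57 [1]=0x6e (little-endian) → word 0x6e57
cnt:8 @ bit 0 → (0x6e57>>0)&0xff = 0x57  ←
rsvd:8 @ bit 8 → (0x6e57>>8)&0xff = 0x6e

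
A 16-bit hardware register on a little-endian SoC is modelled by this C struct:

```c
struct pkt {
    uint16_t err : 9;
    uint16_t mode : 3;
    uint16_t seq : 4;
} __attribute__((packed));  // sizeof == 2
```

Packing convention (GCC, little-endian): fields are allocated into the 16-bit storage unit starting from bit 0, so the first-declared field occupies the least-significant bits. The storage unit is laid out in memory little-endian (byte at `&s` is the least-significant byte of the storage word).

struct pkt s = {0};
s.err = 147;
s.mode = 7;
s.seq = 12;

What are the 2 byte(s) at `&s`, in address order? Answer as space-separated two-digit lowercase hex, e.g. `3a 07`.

[0+:9] err=147 & 0x1ff = 0x93; word=0x0093
[9+:3] mode=7 & 0x7 = 0x7; word=0x0e93
[12+:4] seq=12 & 0xf = 0xc; word=0xce93
word = 0xce93 → little-endian bytes:
  [0]=0x93  [1]=0xce

93 ce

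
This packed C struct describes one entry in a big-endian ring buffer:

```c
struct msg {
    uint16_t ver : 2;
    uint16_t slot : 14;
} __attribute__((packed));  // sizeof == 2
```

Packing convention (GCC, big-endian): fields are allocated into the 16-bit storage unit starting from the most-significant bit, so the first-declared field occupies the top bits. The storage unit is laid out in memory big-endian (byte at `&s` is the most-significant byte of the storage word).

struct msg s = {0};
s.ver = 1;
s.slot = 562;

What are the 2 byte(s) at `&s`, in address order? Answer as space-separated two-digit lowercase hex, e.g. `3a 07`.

[14+:2] ver=1 & 0x3 = 0x1; word=0x4000
[0+:14] slot=562 & 0x3fff = 0x232; word=0x4232
word = 0x4232 → big-endian bytes:
  [0]=0x42  [1]=0x32

42 32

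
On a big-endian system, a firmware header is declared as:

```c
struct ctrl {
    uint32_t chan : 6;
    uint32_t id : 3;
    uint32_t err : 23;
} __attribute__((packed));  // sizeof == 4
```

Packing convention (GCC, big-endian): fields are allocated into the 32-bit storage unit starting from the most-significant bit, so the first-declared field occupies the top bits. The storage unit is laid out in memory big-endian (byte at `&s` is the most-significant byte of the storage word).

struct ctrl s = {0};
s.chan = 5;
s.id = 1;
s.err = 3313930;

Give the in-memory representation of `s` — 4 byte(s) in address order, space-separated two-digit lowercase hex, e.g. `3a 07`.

14 b2 91 0a

chan:6 = 5 → 0x5 << 26 → word 0x14000000
id:3 = 1 → 0x1 << 23 → word 0x14800000
err:23 = 3313930 → 0x32910a << 0 → word 0x14b2910a
word = 0x14b2910a → big-endian bytes:
  [0]=0x14  [1]=0xb2  [2]=0x91  [3]=0x0a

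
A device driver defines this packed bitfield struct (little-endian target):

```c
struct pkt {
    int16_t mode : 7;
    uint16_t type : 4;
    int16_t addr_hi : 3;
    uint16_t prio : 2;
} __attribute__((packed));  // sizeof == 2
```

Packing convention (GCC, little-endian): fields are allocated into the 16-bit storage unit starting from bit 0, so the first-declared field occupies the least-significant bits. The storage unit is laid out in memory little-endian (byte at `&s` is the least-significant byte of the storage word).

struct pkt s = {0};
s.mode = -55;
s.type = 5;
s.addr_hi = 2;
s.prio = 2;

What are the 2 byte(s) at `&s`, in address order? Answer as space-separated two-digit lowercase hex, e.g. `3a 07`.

mode (7b) val=-55 bits=0x49 at bit 0: 0x0049
type (4b) val=5 bits=0x5 at bit 7: 0x02c9
addr_hi (3b) val=2 bits=0x2 at bit 11: 0x12c9
prio (2b) val=2 bits=0x2 at bit 14: 0x92c9
word = 0x92c9 → little-endian bytes:
  [0]=0xc9  [1]=0x92

c9 92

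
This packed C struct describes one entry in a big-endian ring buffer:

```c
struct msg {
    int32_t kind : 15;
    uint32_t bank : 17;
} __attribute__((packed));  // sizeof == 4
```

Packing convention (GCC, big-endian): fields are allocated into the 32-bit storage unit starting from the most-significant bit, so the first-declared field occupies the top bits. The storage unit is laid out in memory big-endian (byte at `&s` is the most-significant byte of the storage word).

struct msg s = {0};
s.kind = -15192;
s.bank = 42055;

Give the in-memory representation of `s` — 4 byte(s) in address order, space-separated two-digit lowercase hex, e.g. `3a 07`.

89 50 a4 47

kind (15b) val=-15192 bits=0x44a8 at bit 17: 0x89500000
bank (17b) val=42055 bits=0xa447 at bit 0: 0x8950a447
word = 0x8950a447 → big-endian bytes:
  [0]=0x89  [1]=0x50  [2]=0xa4  [3]=0x47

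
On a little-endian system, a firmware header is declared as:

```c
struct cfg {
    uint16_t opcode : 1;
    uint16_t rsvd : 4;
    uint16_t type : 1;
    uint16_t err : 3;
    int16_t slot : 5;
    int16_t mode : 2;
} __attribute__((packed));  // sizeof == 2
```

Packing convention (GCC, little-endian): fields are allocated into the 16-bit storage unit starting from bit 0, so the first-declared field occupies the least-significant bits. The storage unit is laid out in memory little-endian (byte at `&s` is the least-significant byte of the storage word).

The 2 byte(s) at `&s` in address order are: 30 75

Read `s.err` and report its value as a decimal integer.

[0]=0x30 [1]=0x75 (little-endian) → word 0x7530
opcode [0+:1] = (word>>0) & 0x1 = 0
rsvd [1+:4] = (word>>1) & 0xf = 8
type [5+:1] = (word>>5) & 0x1 = 1
err [6+:3] = (word>>6) & 0x7 = 4  ←
slot [9+:5] = (word>>9) & 0x1f = 26
mode [14+:2] = (word>>14) & 0x3 = 1

4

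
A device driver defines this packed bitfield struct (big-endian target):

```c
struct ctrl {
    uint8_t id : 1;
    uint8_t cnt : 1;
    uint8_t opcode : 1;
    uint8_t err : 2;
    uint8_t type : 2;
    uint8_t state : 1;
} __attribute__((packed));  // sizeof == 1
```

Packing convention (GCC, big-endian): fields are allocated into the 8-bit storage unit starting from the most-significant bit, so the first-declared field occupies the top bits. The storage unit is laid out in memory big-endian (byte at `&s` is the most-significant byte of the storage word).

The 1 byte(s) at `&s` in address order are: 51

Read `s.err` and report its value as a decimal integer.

2

[0]=0x51 (big-endian) → word 0x51
id [7+:1] = (word>>7) & 0x1 = 0
cnt [6+:1] = (word>>6) & 0x1 = 1
opcode [5+:1] = (word>>5) & 0x1 = 0
err [3+:2] = (word>>3) & 0x3 = 2  ←
type [1+:2] = (word>>1) & 0x3 = 0
state [0+:1] = (word>>0) & 0x1 = 1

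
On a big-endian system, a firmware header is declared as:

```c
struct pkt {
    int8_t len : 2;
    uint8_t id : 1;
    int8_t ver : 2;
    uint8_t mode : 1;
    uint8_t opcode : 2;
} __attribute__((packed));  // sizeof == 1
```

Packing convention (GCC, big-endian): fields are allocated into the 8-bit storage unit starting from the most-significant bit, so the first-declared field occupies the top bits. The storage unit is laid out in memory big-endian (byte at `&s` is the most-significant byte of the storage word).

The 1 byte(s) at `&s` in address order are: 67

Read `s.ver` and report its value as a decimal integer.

[0]=0x67 (big-endian) → word 0x67
len:2 @ bit 6 → (0x67>>6)&0x3 = 0x1
id:1 @ bit 5 → (0x67>>5)&0x1 = 0x1
ver:2 @ bit 3 → (0x67>>3)&0x3 = 0x0  ←
mode:1 @ bit 2 → (0x67>>2)&0x1 = 0x1
opcode:2 @ bit 0 → (0x67>>0)&0x3 = 0x3
ver signed 2b, MSB=0: value = 0

0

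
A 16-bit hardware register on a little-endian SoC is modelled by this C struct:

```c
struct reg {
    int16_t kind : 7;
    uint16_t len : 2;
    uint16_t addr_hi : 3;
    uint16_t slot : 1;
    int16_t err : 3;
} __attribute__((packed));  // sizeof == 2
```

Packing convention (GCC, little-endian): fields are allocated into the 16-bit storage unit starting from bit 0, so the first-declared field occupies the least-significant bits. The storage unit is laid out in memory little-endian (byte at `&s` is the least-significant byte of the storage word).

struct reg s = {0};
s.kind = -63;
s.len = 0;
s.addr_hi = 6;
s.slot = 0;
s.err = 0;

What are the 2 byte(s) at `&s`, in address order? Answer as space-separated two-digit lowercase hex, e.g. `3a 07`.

41 0c

kind:7 = -63 → 0x41 << 0 → word 0x0041
len:2 = 0 → 0x0 << 7 → word 0x0041
addr_hi:3 = 6 → 0x6 << 9 → word 0x0c41
slot:1 = 0 → 0x0 << 12 → word 0x0c41
err:3 = 0 → 0x0 << 13 → word 0x0c41
word = 0x0c41 → little-endian bytes:
  [0]=0x41  [1]=0x0c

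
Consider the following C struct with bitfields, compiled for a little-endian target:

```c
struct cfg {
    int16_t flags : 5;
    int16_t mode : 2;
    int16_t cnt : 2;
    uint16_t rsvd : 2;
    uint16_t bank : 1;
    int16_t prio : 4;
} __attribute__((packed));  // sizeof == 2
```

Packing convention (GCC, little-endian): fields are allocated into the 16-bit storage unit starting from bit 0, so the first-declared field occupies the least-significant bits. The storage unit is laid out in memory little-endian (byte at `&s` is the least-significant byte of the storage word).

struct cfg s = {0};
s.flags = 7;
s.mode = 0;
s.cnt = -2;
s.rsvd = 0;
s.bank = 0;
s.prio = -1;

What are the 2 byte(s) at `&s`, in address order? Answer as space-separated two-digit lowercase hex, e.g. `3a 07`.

[0+:5] flags=7 & 0x1f = 0x7; word=0x0007
[5+:2] mode=0 & 0x3 = 0x0; word=0x0007
[7+:2] cnt=-2 & 0x3 = 0x2; word=0x0107
[9+:2] rsvd=0 & 0x3 = 0x0; word=0x0107
[11+:1] bank=0 & 0x1 = 0x0; word=0x0107
[12+:4] prio=-1 & 0xf = 0xf; word=0xf107
word = 0xf107 → little-endian bytes:
  [0]=0x07  [1]=0xf1

07 f1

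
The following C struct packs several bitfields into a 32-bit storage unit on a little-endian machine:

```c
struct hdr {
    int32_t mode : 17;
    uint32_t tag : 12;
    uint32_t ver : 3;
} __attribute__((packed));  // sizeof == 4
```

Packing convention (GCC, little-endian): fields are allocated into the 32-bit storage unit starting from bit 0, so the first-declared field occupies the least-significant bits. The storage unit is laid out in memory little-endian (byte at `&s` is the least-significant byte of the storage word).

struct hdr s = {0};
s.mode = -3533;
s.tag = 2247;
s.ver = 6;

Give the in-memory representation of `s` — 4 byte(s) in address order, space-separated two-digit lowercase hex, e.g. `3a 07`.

33 f2 8f d1

mode:17 = -3533 → 0x1f233 << 0 → word 0x0001f233
tag:12 = 2247 → 0x8c7 << 17 → word 0x118ff233
ver:3 = 6 → 0x6 << 29 → word 0xd18ff233
word = 0xd18ff233 → little-endian bytes:
  [0]=0x33  [1]=0xf2  [2]=0x8f  [3]=0xd1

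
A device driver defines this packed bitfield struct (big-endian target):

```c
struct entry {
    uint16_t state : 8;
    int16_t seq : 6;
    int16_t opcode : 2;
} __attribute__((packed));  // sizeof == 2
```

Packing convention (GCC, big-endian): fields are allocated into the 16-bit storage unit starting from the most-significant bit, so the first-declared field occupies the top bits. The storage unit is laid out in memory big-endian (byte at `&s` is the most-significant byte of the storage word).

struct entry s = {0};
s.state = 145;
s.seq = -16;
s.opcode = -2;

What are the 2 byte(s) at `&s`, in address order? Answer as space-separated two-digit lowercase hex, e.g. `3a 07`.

91 c2

state:8 = 145 → 0x91 << 8 → word 0x9100
seq:6 = -16 → 0x30 << 2 → word 0x91c0
opcode:2 = -2 → 0x2 << 0 → word 0x91c2
word = 0x91c2 → big-endian bytes:
  [0]=0x91  [1]=0xc2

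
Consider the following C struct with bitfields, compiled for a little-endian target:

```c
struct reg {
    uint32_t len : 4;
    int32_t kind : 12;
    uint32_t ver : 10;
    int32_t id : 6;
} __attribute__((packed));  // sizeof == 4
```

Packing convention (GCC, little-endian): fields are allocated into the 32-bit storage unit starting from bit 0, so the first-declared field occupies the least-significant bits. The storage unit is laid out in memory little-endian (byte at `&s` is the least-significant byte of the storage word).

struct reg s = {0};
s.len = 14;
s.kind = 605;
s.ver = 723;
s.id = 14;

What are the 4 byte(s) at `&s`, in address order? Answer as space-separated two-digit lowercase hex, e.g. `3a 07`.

len (4b) val=14 bits=0xe at bit 0: 0x0000000e
kind (12b) val=605 bits=0x25d at bit 4: 0x000025de
ver (10b) val=723 bits=0x2d3 at bit 16: 0x02d325de
id (6b) val=14 bits=0xe at bit 26: 0x3ad325de
word = 0x3ad325de → little-endian bytes:
  [0]=0xde  [1]=0x25  [2]=0xd3  [3]=0x3a

de 25 d3 3a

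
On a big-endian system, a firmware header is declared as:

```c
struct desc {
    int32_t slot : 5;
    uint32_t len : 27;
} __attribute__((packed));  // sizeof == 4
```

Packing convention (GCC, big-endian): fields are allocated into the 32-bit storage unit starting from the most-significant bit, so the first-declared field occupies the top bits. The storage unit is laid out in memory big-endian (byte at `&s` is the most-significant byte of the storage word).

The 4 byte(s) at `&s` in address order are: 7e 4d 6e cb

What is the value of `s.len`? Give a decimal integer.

[0]=0x7e [1]=0x4d [2]=0x6e [3]=0xcb (big-endian) → word 0x7e4d6ecb
slot [27+:5] = (word>>27) & 0x1f = 15
len [0+:27] = (word>>0) & 0x7ffffff = 105737931  ←

105737931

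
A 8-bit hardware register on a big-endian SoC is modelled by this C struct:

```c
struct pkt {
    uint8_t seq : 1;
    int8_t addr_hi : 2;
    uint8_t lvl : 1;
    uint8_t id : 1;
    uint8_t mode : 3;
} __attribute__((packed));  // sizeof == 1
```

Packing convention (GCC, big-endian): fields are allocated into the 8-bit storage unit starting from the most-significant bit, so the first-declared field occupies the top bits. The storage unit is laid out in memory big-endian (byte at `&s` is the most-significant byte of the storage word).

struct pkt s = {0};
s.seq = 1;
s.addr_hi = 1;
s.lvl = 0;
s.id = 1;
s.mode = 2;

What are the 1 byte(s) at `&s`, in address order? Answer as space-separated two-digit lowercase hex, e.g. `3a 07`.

aa

seq (1b) val=1 bits=0x1 at bit 7: 0x80
addr_hi (2b) val=1 bits=0x1 at bit 5: 0xa0
lvl (1b) val=0 bits=0x0 at bit 4: 0xa0
id (1b) val=1 bits=0x1 at bit 3: 0xa8
mode (3b) val=2 bits=0x2 at bit 0: 0xaa
word = 0xaa → big-endian bytes:
  [0]=0xaa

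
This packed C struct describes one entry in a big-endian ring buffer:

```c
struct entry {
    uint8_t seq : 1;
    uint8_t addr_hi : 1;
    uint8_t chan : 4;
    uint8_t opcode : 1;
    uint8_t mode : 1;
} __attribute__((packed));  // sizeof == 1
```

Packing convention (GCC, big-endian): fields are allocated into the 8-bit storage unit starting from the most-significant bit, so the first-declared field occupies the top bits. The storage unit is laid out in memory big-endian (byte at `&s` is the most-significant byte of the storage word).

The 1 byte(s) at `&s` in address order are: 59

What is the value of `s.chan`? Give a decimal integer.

6

[0]=0x59 (big-endian) → word 0x59
seq [7+:1] = (word>>7) & 0x1 = 0
addr_hi [6+:1] = (word>>6) & 0x1 = 1
chan [2+:4] = (word>>2) & 0xf = 6  ←
opcode [1+:1] = (word>>1) & 0x1 = 0
mode [0+:1] = (word>>0) & 0x1 = 1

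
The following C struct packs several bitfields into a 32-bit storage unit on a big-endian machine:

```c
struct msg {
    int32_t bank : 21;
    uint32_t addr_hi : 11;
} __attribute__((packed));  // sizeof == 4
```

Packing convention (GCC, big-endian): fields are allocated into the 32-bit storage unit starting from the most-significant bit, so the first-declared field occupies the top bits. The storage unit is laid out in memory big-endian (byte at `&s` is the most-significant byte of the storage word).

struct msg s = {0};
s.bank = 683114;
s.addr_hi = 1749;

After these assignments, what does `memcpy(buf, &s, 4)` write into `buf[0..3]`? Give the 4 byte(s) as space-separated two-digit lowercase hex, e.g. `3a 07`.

53 63 56 d5

[11+:21] bank=683114 & 0x1fffff = 0xa6c6a; word=0x53635000
[0+:11] addr_hi=1749 & 0x7ff = 0x6d5; word=0x536356d5
word = 0x536356d5 → big-endian bytes:
  [0]=0x53  [1]=0x63  [2]=0x56  [3]=0xd5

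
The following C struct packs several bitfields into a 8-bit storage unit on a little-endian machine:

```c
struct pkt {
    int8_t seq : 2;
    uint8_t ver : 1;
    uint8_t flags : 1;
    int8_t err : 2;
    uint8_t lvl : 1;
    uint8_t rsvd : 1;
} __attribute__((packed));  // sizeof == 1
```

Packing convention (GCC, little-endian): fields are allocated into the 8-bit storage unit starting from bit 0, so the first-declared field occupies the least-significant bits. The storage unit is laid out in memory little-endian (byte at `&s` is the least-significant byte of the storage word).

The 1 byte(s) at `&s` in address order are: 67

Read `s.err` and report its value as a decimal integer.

-2

[0]=0x67 (little-endian) → word 0x67
seq:2 @ bit 0 → (0x67>>0)&0x3 = 0x3
ver:1 @ bit 2 → (0x67>>2)&0x1 = 0x1
flags:1 @ bit 3 → (0x67>>3)&0x1 = 0x0
err:2 @ bit 4 → (0x67>>4)&0x3 = 0x2  ←
lvl:1 @ bit 6 → (0x67>>6)&0x1 = 0x1
rsvd:1 @ bit 7 → (0x67>>7)&0x1 = 0x0
err signed 2b, MSB=1: 2 - 4 = -2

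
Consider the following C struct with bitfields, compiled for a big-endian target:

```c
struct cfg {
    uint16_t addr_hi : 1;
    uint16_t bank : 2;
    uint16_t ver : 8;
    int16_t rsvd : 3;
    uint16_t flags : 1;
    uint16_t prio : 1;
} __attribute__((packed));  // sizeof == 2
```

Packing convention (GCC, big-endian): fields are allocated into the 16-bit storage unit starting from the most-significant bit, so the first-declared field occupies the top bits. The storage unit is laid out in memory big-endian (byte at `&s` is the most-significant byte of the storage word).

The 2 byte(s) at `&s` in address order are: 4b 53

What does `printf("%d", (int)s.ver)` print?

[0]=0x4b [1]=0x53 (big-endian) → word 0x4b53
addr_hi [15+:1] = (word>>15) & 0x1 = 0
bank [13+:2] = (word>>13) & 0x3 = 2
ver [5+:8] = (word>>5) & 0xff = 90  ←
rsvd [2+:3] = (word>>2) & 0x7 = 4
flags [1+:1] = (word>>1) & 0x1 = 1
prio [0+:1] = (word>>0) & 0x1 = 1

90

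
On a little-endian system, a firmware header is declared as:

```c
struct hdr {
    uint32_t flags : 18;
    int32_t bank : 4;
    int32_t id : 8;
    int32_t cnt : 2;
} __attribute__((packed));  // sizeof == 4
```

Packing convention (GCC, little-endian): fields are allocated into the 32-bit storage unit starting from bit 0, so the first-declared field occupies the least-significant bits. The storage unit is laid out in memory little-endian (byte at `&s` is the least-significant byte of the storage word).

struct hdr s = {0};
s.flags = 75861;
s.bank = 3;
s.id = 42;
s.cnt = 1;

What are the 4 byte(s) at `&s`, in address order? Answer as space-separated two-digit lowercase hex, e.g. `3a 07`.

flags:18 = 75861 → 0x12855 << 0 → word 0x00012855
bank:4 = 3 → 0x3 << 18 → word 0x000d2855
id:8 = 42 → 0x2a << 22 → word 0x0a8d2855
cnt:2 = 1 → 0x1 << 30 → word 0x4a8d2855
word = 0x4a8d2855 → little-endian bytes:
  [0]=0x55  [1]=0x28  [2]=0x8d  [3]=0x4a

55 28 8d 4a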